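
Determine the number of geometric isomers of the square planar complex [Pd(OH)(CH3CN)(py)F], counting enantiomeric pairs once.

In a square planar complex each vertex has one trans partner and two cis neighbours.
Systematic placement gives 3 geometric isomers: (CH3CN/OH trans, F/py trans); (CH3CN/py trans, F/OH trans); (CH3CN/F trans, OH/py trans).

3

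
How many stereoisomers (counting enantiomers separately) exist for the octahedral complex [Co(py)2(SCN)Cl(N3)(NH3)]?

15

The six octahedral sites form three mutually perpendicular trans pairs.
Exhaustive case analysis gives 9 geometric isomers.
Of these, 6 lack any improper symmetry element and so occur as enantiomeric pairs, giving 9 + 6 = 15 stereoisomers in total.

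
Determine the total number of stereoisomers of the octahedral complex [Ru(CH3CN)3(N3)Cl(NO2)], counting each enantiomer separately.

The six octahedral sites form three mutually perpendicular trans pairs.
Working through the distinct placements yields 4 geometric isomers: CH3CN mer (3 arrangements); CH3CN fac (chiral).
One of these lacks any improper symmetry element and so occurs as an enantiomeric pair, giving 4 + 1 = 5 stereoisomers in total.

5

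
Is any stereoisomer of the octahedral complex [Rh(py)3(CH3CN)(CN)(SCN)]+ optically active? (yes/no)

The distinct arrangements are (4 in all): py mer (3 arrangements); py fac (chiral).
One of these lacks any improper symmetry element and so occurs as an enantiomeric pair, giving 4 + 1 = 5 stereoisomers in total.

yes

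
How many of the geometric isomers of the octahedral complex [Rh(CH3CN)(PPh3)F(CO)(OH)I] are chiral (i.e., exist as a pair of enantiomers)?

15

Systematic enumeration (placing each ligand type in turn and discarding arrangements equivalent by rotation or reflection) gives 15 geometric isomers.
Of these, 15 lack any improper symmetry element and so occur as enantiomeric pairs, giving 15 + 15 = 30 stereoisomers in total.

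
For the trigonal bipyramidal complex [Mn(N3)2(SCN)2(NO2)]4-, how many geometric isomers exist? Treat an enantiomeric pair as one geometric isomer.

Exhaustive case analysis gives 5 geometric isomers.

5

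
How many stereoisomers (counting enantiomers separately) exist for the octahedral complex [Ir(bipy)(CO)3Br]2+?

2

Each bipy is bidentate and must span two cis positions.
The distinct arrangements are (2 in all): CO fac; CO mer.
Each arrangement has an internal mirror plane or centre of symmetry, so none is chiral.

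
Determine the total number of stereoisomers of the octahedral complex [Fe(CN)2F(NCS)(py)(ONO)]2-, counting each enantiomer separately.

15

Exhaustive case analysis gives 9 geometric isomers.
Of these, 6 lack any improper symmetry element and so occur as enantiomeric pairs, giving 9 + 6 = 15 stereoisomers in total.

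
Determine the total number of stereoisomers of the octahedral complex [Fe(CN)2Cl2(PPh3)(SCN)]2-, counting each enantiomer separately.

An octahedron has six vertices in three trans pairs; every non-trans pair is cis.
The distinct arrangements are (6 in all): CN trans, Cl trans; CN trans, Cl cis; CN cis, Cl cis (3 arrangements, 2 chiral); CN cis, Cl trans.
Of these, 2 lack any improper symmetry element and so occur as enantiomeric pairs, giving 6 + 2 = 8 stereoisomers in total.

8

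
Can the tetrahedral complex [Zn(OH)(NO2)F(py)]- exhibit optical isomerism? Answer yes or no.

All four vertices of a tetrahedron are equivalent and mutually adjacent, so cis/trans isomerism cannot arise.
Only one geometric arrangement is possible; it has no improper symmetry element, so it exists as a pair of enantiomers (2 stereoisomers).

yes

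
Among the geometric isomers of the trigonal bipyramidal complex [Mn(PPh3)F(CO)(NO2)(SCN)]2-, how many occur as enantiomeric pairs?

In a trigonal bipyramid the two axial positions differ from the three equatorial ones.
Placing the ligands in turn and identifying arrangements related by rotation or reflection leaves 10 distinct geometric isomers.
Of these, 10 lack any improper symmetry element and so occur as enantiomeric pairs, giving 10 + 10 = 20 stereoisomers in total.

10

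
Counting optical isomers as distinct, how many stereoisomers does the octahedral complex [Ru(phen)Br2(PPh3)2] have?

An octahedron has six vertices in three trans pairs; every non-trans pair is cis.
Each phen is bidentate and must span two cis positions.
There are 3 geometric isomers: Br trans, PPh3 cis; Br cis, PPh3 cis (chiral); Br cis, PPh3 trans.
One of these lacks any improper symmetry element and so occurs as an enantiomeric pair, giving 3 + 1 = 4 stereoisomers in total.

4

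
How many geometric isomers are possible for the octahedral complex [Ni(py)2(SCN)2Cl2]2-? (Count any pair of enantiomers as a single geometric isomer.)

5

There are 5 geometric isomers: py trans, SCN trans, Cl trans; py cis, SCN cis, Cl trans; py trans, SCN cis, Cl cis; py cis, SCN cis, Cl cis (chiral); py cis, SCN trans, Cl cis.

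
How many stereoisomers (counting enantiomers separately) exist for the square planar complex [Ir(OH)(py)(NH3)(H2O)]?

A square has two trans pairs of vertices; adjacent vertices are cis.
Systematic placement gives 3 geometric isomers: (H2O/OH trans, NH3/py trans); (H2O/py trans, NH3/OH trans); (H2O/NH3 trans, OH/py trans).
Each arrangement has an internal mirror plane or centre of symmetry, so none is chiral.

3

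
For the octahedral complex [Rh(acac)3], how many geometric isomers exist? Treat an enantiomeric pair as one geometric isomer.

Each acac is bidentate and must span two cis positions.
Only one geometric arrangement is possible; it has no improper symmetry element, so it exists as a pair of enantiomers (2 stereoisomers).

1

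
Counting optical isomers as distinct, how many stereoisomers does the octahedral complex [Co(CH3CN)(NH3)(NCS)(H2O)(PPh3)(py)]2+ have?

30

Placing the ligands in turn and identifying arrangements related by rotation or reflection leaves 15 distinct geometric isomers.
Of these, 15 lack any improper symmetry element and so occur as enantiomeric pairs, giving 15 + 15 = 30 stereoisomers in total.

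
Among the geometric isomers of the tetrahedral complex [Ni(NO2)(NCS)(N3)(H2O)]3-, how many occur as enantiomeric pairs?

In a tetrahedral complex all four positions are equivalent and every pair of ligands is adjacent — there is no cis/trans distinction.
Only one geometric arrangement is possible; it has no improper symmetry element, so it exists as a pair of enantiomers (2 stereoisomers).

1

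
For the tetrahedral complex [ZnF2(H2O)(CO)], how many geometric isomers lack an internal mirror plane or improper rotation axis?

0

In a tetrahedral complex all four positions are equivalent and every pair of ligands is adjacent — there is no cis/trans distinction.
Only one geometric arrangement is possible.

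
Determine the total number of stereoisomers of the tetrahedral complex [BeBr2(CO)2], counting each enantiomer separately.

1

All four vertices of a tetrahedron are equivalent and mutually adjacent, so cis/trans isomerism cannot arise.
Only one geometric arrangement is possible.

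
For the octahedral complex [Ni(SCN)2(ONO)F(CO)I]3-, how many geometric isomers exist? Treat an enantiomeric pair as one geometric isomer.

9

In an octahedral complex each vertex has one trans partner and four cis neighbours.
Exhaustive case analysis gives 9 geometric isomers.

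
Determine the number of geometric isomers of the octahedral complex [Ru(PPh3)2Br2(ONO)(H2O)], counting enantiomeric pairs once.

6

An octahedron has six vertices in three trans pairs; every non-trans pair is cis.
There are 6 geometric isomers: PPh3 trans, Br trans; PPh3 cis, Br trans; PPh3 trans, Br cis; PPh3 cis, Br cis (3 arrangements, 2 chiral).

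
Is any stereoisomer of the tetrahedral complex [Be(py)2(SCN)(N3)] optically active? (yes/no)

no

Only one geometric arrangement is possible.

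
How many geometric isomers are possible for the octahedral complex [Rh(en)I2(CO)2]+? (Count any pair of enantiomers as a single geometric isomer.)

3

Each en is bidentate and must span two cis positions.
There are 3 geometric isomers: I cis, CO trans; I cis, CO cis (chiral); I trans, CO cis.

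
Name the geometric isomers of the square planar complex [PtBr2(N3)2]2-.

cis and trans

Working through the distinct placements yields 2 geometric isomers: Br cis; Br trans.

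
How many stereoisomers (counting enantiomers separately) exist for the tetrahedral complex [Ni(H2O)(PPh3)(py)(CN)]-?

2

Only one geometric arrangement is possible; it has no improper symmetry element, so it exists as a pair of enantiomers (2 stereoisomers).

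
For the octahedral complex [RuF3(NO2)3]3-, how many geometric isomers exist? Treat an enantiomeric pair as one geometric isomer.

2

The six octahedral sites form three mutually perpendicular trans pairs.
Working through the distinct placements yields 2 geometric isomers: F mer; F fac.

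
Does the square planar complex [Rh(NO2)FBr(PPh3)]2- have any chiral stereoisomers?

no

There are 3 geometric isomers: (Br/NO2 trans, F/PPh3 trans); (Br/PPh3 trans, F/NO2 trans); (Br/F trans, NO2/PPh3 trans).
Each arrangement has an internal mirror plane or centre of symmetry, so none is chiral.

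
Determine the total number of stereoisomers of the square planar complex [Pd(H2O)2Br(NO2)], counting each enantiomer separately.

There are 2 geometric isomers: H2O cis; H2O trans.
Each arrangement has an internal mirror plane or centre of symmetry, so none is chiral.

2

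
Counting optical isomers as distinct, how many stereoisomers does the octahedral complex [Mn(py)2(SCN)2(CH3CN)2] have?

Systematic placement gives 5 geometric isomers: py trans, SCN trans, CH3CN trans; py cis, SCN cis, CH3CN trans; py trans, SCN cis, CH3CN cis; py cis, SCN cis, CH3CN cis (chiral); py cis, SCN trans, CH3CN cis.
One of these lacks any improper symmetry element and so occurs as an enantiomeric pair, giving 5 + 1 = 6 stereoisomers in total.

6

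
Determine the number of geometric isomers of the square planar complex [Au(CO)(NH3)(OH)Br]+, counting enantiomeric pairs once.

3

Systematic placement gives 3 geometric isomers: (Br/NH3 trans, CO/OH trans); (Br/OH trans, CO/NH3 trans); (Br/CO trans, NH3/OH trans).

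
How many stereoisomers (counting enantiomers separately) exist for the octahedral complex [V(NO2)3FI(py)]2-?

5

Systematic placement gives 4 geometric isomers: NO2 mer (3 arrangements); NO2 fac (chiral).
One of these lacks any improper symmetry element and so occurs as an enantiomeric pair, giving 4 + 1 = 5 stereoisomers in total.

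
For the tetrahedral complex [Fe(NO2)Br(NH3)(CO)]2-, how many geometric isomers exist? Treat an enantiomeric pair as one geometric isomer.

1

Only one geometric arrangement is possible; it has no improper symmetry element, so it exists as a pair of enantiomers (2 stereoisomers).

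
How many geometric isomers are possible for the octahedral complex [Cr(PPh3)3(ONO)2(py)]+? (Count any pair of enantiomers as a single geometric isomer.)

3

The six octahedral sites form three mutually perpendicular trans pairs.
There are 3 geometric isomers: PPh3 mer, ONO trans; PPh3 fac, ONO cis; PPh3 mer, ONO cis.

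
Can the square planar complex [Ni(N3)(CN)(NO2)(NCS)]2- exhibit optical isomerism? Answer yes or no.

no

In a square planar complex each vertex has one trans partner and two cis neighbours.
Working through the distinct placements yields 3 geometric isomers: (CN/NCS trans, N3/NO2 trans); (CN/NO2 trans, N3/NCS trans); (CN/N3 trans, NCS/NO2 trans).
Each arrangement has an internal mirror plane or centre of symmetry, so none is chiral.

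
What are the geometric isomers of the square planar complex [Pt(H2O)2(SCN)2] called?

cis and trans

In a square planar complex each vertex has one trans partner and two cis neighbours.
Systematic placement gives 2 geometric isomers: H2O cis; H2O trans.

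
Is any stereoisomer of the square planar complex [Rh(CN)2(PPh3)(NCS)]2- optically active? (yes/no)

no

A square has two trans pairs of vertices; adjacent vertices are cis.
There are 2 geometric isomers: CN cis; CN trans.
Each arrangement has an internal mirror plane or centre of symmetry, so none is chiral.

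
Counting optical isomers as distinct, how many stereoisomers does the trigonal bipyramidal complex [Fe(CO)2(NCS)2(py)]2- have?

6

A trigonal bipyramid has two axial and three equatorial sites, which are chemically inequivalent.
Placing the ligands in turn and identifying arrangements related by rotation or reflection leaves 5 distinct geometric isomers.
One of these lacks any improper symmetry element and so occurs as an enantiomeric pair, giving 5 + 1 = 6 stereoisomers in total.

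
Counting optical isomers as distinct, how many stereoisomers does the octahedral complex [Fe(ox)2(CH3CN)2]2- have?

The six octahedral sites form three mutually perpendicular trans pairs.
Each ox is bidentate and must span two cis positions.
There are 2 geometric isomers: CH3CN trans; CH3CN cis (chiral).
One of these lacks any improper symmetry element and so occurs as an enantiomeric pair, giving 2 + 1 = 3 stereoisomers in total.

3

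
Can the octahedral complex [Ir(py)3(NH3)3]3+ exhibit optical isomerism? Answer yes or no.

An octahedron has six vertices in three trans pairs; every non-trans pair is cis.
The distinct arrangements are (2 in all): py mer; py fac.
Each arrangement has an internal mirror plane or centre of symmetry, so none is chiral.

no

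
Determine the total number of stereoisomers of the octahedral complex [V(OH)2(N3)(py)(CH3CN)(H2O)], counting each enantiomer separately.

15

An octahedron has six vertices in three trans pairs; every non-trans pair is cis.
Exhaustive case analysis gives 9 geometric isomers.
Of these, 6 lack any improper symmetry element and so occur as enantiomeric pairs, giving 9 + 6 = 15 stereoisomers in total.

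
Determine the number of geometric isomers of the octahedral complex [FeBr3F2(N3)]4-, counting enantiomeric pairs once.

Working through the distinct placements yields 3 geometric isomers: Br mer, F cis; Br mer, F trans; Br fac, F cis.

3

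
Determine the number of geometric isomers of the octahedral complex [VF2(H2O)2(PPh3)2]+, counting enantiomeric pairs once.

5

In an octahedral complex each vertex has one trans partner and four cis neighbours.
There are 5 geometric isomers: F trans, H2O trans, PPh3 trans; F trans, H2O cis, PPh3 cis; F cis, H2O cis, PPh3 trans; F cis, H2O cis, PPh3 cis (chiral); F cis, H2O trans, PPh3 cis.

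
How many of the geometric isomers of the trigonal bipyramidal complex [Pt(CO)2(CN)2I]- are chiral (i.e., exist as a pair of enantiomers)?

1

In a trigonal bipyramid the two axial positions differ from the three equatorial ones.
Systematic enumeration (placing each ligand type in turn and discarding arrangements equivalent by rotation or reflection) gives 5 geometric isomers.
One of these lacks any improper symmetry element and so occurs as an enantiomeric pair, giving 5 + 1 = 6 stereoisomers in total.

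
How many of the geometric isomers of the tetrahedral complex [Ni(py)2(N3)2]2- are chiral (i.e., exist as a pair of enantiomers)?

All four vertices of a tetrahedron are equivalent and mutually adjacent, so cis/trans isomerism cannot arise.
Only one geometric arrangement is possible.

0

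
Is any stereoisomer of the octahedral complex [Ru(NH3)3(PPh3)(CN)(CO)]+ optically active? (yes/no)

yes

The distinct arrangements are (4 in all): NH3 mer (3 arrangements); NH3 fac (chiral).
One of these lacks any improper symmetry element and so occurs as an enantiomeric pair, giving 4 + 1 = 5 stereoisomers in total.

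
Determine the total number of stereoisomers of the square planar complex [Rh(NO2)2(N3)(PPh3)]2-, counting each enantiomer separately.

In a square planar complex each vertex has one trans partner and two cis neighbours.
There are 2 geometric isomers: NO2 cis; NO2 trans.
Each arrangement has an internal mirror plane or centre of symmetry, so none is chiral.

2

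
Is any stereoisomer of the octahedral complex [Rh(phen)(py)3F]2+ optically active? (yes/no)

no

The six octahedral sites form three mutually perpendicular trans pairs.
Each phen is bidentate and must span two cis positions.
The distinct arrangements are (2 in all): py mer; py fac.
Each arrangement has an internal mirror plane or centre of symmetry, so none is chiral.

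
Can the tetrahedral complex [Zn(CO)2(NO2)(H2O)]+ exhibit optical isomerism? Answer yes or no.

All four vertices of a tetrahedron are equivalent and mutually adjacent, so cis/trans isomerism cannot arise.
Only one geometric arrangement is possible.

no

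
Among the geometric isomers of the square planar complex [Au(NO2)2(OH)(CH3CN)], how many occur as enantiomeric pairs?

0

Systematic placement gives 2 geometric isomers: NO2 cis; NO2 trans.
Each arrangement has an internal mirror plane or centre of symmetry, so none is chiral.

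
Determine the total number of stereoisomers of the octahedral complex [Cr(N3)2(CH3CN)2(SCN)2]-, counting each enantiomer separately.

In an octahedral complex each vertex has one trans partner and four cis neighbours.
There are 5 geometric isomers: N3 trans, CH3CN trans, SCN trans; N3 cis, CH3CN trans, SCN cis; N3 cis, CH3CN cis, SCN trans; N3 cis, CH3CN cis, SCN cis (chiral); N3 trans, CH3CN cis, SCN cis.
One of these lacks any improper symmetry element and so occurs as an enantiomeric pair, giving 5 + 1 = 6 stereoisomers in total.

6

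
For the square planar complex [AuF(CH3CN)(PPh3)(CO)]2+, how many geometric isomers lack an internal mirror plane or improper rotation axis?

0

A square has two trans pairs of vertices; adjacent vertices are cis.
The distinct arrangements are (3 in all): (CH3CN/F trans, CO/PPh3 trans); (CH3CN/PPh3 trans, CO/F trans); (CH3CN/CO trans, F/PPh3 trans).
Each arrangement has an internal mirror plane or centre of symmetry, so none is chiral.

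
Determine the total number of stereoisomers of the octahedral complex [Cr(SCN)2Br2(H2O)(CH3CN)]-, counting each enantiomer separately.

An octahedron has six vertices in three trans pairs; every non-trans pair is cis.
The distinct arrangements are (6 in all): SCN trans, Br trans; SCN cis, Br trans; SCN trans, Br cis; SCN cis, Br cis (3 arrangements, 2 chiral).
Of these, 2 lack any improper symmetry element and so occur as enantiomeric pairs, giving 6 + 2 = 8 stereoisomers in total.

8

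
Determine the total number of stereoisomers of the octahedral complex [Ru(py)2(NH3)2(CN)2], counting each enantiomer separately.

6

An octahedron has six vertices in three trans pairs; every non-trans pair is cis.
Working through the distinct placements yields 5 geometric isomers: py trans, NH3 trans, CN trans; py cis, NH3 cis, CN trans; py trans, NH3 cis, CN cis; py cis, NH3 cis, CN cis (chiral); py cis, NH3 trans, CN cis.
One of these lacks any improper symmetry element and so occurs as an enantiomeric pair, giving 5 + 1 = 6 stereoisomers in total.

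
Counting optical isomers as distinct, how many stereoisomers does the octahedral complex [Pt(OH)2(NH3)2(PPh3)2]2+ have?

An octahedron has six vertices in three trans pairs; every non-trans pair is cis.
Systematic placement gives 5 geometric isomers: OH trans, NH3 trans, PPh3 trans; OH cis, NH3 trans, PPh3 cis; OH cis, NH3 cis, PPh3 trans; OH cis, NH3 cis, PPh3 cis (chiral); OH trans, NH3 cis, PPh3 cis.
One of these lacks any improper symmetry element and so occurs as an enantiomeric pair, giving 5 + 1 = 6 stereoisomers in total.

6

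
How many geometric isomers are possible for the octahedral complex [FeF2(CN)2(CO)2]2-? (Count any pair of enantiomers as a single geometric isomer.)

In an octahedral complex each vertex has one trans partner and four cis neighbours.
The distinct arrangements are (5 in all): F trans, CN trans, CO trans; F cis, CN trans, CO cis; F trans, CN cis, CO cis; F cis, CN cis, CO cis (chiral); F cis, CN cis, CO trans.

5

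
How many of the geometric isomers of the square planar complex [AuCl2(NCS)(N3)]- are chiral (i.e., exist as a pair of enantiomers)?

0

In a square planar complex each vertex has one trans partner and two cis neighbours.
There are 2 geometric isomers: Cl cis; Cl trans.
Each arrangement has an internal mirror plane or centre of symmetry, so none is chiral.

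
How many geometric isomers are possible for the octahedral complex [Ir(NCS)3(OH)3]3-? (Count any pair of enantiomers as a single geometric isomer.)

2

In an octahedral complex each vertex has one trans partner and four cis neighbours.
There are 2 geometric isomers: NCS mer; NCS fac.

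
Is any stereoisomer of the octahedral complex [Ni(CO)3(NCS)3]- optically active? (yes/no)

In an octahedral complex each vertex has one trans partner and four cis neighbours.
Systematic placement gives 2 geometric isomers: CO mer; CO fac.
Each arrangement has an internal mirror plane or centre of symmetry, so none is chiral.

no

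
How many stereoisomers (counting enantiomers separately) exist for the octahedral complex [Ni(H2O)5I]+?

1

An octahedron has six vertices in three trans pairs; every non-trans pair is cis.
Only one geometric arrangement is possible.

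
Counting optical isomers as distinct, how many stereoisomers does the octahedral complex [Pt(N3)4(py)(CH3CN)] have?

The six octahedral sites form three mutually perpendicular trans pairs.
Working through the distinct placements yields 2 geometric isomers: py and CH3CN mutually cis; py and CH3CN mutually trans.
Each arrangement has an internal mirror plane or centre of symmetry, so none is chiral.

2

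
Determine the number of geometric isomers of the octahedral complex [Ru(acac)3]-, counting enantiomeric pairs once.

1

In an octahedral complex each vertex has one trans partner and four cis neighbours.
Each acac is bidentate and must span two cis positions.
Only one geometric arrangement is possible; it has no improper symmetry element, so it exists as a pair of enantiomers (2 stereoisomers).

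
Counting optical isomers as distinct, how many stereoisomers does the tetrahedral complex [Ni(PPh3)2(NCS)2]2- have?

1

In a tetrahedral complex all four positions are equivalent and every pair of ligands is adjacent — there is no cis/trans distinction.
Only one geometric arrangement is possible.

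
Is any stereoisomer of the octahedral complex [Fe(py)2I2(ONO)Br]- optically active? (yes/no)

An octahedron has six vertices in three trans pairs; every non-trans pair is cis.
There are 6 geometric isomers: py trans, I cis; py cis, I cis (3 arrangements, 2 chiral); py trans, I trans; py cis, I trans.
Of these, 2 lack any improper symmetry element and so occur as enantiomeric pairs, giving 6 + 2 = 8 stereoisomers in total.

yes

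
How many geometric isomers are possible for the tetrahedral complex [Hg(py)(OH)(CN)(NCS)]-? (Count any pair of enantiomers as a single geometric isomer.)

All four vertices of a tetrahedron are equivalent and mutually adjacent, so cis/trans isomerism cannot arise.
Only one geometric arrangement is possible; it has no improper symmetry element, so it exists as a pair of enantiomers (2 stereoisomers).

1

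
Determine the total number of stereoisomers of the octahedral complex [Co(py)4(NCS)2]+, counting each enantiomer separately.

In an octahedral complex each vertex has one trans partner and four cis neighbours.
Working through the distinct placements yields 2 geometric isomers: NCS trans; NCS cis.
Each arrangement has an internal mirror plane or centre of symmetry, so none is chiral.

2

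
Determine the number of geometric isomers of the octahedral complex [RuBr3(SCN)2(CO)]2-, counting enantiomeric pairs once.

3

The six octahedral sites form three mutually perpendicular trans pairs.
Systematic placement gives 3 geometric isomers: Br mer, SCN trans; Br mer, SCN cis; Br fac, SCN cis.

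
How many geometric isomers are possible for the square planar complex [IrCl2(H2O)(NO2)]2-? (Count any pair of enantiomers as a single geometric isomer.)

2

A square has two trans pairs of vertices; adjacent vertices are cis.
There are 2 geometric isomers: Cl cis; Cl trans.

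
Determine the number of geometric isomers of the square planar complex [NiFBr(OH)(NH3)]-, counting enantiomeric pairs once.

3

In a square planar complex each vertex has one trans partner and two cis neighbours.
There are 3 geometric isomers: (Br/NH3 trans, F/OH trans); (Br/OH trans, F/NH3 trans); (Br/F trans, NH3/OH trans).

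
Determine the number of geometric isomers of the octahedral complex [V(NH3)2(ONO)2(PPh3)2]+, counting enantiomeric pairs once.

The six octahedral sites form three mutually perpendicular trans pairs.
Systematic placement gives 5 geometric isomers: NH3 trans, ONO trans, PPh3 trans; NH3 trans, ONO cis, PPh3 cis; NH3 cis, ONO cis, PPh3 trans; NH3 cis, ONO cis, PPh3 cis (chiral); NH3 cis, ONO trans, PPh3 cis.

5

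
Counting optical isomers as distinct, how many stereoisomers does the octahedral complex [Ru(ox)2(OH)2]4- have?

3

The six octahedral sites form three mutually perpendicular trans pairs.
Each ox is bidentate and must span two cis positions.
The distinct arrangements are (2 in all): OH trans; OH cis (chiral).
One of these lacks any improper symmetry element and so occurs as an enantiomeric pair, giving 2 + 1 = 3 stereoisomers in total.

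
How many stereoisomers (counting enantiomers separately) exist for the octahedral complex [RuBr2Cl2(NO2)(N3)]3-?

Systematic placement gives 6 geometric isomers: Br trans, Cl trans; Br trans, Cl cis; Br cis, Cl cis (3 arrangements, 2 chiral); Br cis, Cl trans.
Of these, 2 lack any improper symmetry element and so occur as enantiomeric pairs, giving 6 + 2 = 8 stereoisomers in total.

8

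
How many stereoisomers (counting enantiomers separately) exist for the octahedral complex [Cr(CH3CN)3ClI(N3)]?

5

The six octahedral sites form three mutually perpendicular trans pairs.
The distinct arrangements are (4 in all): CH3CN mer (3 arrangements); CH3CN fac (chiral).
One of these lacks any improper symmetry element and so occurs as an enantiomeric pair, giving 4 + 1 = 5 stereoisomers in total.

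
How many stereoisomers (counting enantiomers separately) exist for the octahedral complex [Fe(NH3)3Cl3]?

2

In an octahedral complex each vertex has one trans partner and four cis neighbours.
Systematic placement gives 2 geometric isomers: NH3 mer; NH3 fac.
Each arrangement has an internal mirror plane or centre of symmetry, so none is chiral.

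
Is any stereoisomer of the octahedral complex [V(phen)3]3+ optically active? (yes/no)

The six octahedral sites form three mutually perpendicular trans pairs.
Each phen is bidentate and must span two cis positions.
Only one geometric arrangement is possible; it has no improper symmetry element, so it exists as a pair of enantiomers (2 stereoisomers).

yes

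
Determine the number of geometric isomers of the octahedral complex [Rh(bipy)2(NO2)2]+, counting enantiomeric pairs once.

2

Each bipy is bidentate and must span two cis positions.
There are 2 geometric isomers: NO2 trans; NO2 cis (chiral).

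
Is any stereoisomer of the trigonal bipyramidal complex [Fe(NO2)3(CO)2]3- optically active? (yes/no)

Working through the distinct placements yields 3 geometric isomers: CO both axial; CO one axial, one equatorial; CO both equatorial.
Each arrangement has an internal mirror plane or centre of symmetry, so none is chiral.

no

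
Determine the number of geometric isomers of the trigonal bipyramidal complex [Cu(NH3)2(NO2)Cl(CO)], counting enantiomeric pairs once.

Placing the ligands in turn and identifying arrangements related by rotation or reflection leaves 7 distinct geometric isomers.

7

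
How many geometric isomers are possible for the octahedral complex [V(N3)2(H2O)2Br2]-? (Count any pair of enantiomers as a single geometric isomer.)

5

The six octahedral sites form three mutually perpendicular trans pairs.
Systematic placement gives 5 geometric isomers: N3 trans, H2O trans, Br trans; N3 cis, H2O cis, Br trans; N3 trans, H2O cis, Br cis; N3 cis, H2O cis, Br cis (chiral); N3 cis, H2O trans, Br cis.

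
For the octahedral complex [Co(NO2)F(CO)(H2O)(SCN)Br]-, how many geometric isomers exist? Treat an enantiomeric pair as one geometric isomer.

15

The six octahedral sites form three mutually perpendicular trans pairs.
Placing the ligands in turn and identifying arrangements related by rotation or reflection leaves 15 distinct geometric isomers.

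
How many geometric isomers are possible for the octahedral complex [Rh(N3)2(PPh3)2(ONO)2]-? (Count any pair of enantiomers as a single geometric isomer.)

5

An octahedron has six vertices in three trans pairs; every non-trans pair is cis.
There are 5 geometric isomers: N3 trans, PPh3 trans, ONO trans; N3 trans, PPh3 cis, ONO cis; N3 cis, PPh3 trans, ONO cis; N3 cis, PPh3 cis, ONO cis (chiral); N3 cis, PPh3 cis, ONO trans.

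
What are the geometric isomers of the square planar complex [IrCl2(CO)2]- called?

cis and trans

Working through the distinct placements yields 2 geometric isomers: Cl cis; Cl trans.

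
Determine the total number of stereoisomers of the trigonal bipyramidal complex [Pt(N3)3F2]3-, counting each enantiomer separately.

3

In a trigonal bipyramid the two axial positions differ from the three equatorial ones.
Systematic placement gives 3 geometric isomers: F both axial; F one axial, one equatorial; F both equatorial.
Each arrangement has an internal mirror plane or centre of symmetry, so none is chiral.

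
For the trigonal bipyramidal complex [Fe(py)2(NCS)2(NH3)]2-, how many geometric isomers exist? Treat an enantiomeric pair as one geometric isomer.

A trigonal bipyramid has two axial and three equatorial sites, which are chemically inequivalent.
Placing the ligands in turn and identifying arrangements related by rotation or reflection leaves 5 distinct geometric isomers.

5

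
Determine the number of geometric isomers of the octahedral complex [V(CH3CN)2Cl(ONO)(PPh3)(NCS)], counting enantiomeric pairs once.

The six octahedral sites form three mutually perpendicular trans pairs.
Systematic enumeration (placing each ligand type in turn and discarding arrangements equivalent by rotation or reflection) gives 9 geometric isomers.

9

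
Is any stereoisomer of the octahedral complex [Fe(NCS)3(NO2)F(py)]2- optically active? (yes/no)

An octahedron has six vertices in three trans pairs; every non-trans pair is cis.
Working through the distinct placements yields 4 geometric isomers: NCS mer (3 arrangements); NCS fac (chiral).
One of these lacks any improper symmetry element and so occurs as an enantiomeric pair, giving 4 + 1 = 5 stereoisomers in total.

yes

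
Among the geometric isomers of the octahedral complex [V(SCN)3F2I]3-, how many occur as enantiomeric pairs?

0

Systematic placement gives 3 geometric isomers: SCN mer, F trans; SCN mer, F cis; SCN fac, F cis.
Each arrangement has an internal mirror plane or centre of symmetry, so none is chiral.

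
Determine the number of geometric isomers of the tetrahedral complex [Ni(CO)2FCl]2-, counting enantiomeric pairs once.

Only one geometric arrangement is possible.

1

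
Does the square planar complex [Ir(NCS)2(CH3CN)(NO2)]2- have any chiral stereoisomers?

A square has two trans pairs of vertices; adjacent vertices are cis.
Working through the distinct placements yields 2 geometric isomers: NCS cis; NCS trans.
Each arrangement has an internal mirror plane or centre of symmetry, so none is chiral.

no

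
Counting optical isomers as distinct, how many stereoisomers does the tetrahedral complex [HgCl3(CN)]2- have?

All four vertices of a tetrahedron are equivalent and mutually adjacent, so cis/trans isomerism cannot arise.
Only one geometric arrangement is possible.

1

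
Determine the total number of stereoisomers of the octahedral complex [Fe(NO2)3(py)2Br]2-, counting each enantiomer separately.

3

Systematic placement gives 3 geometric isomers: NO2 mer, py trans; NO2 fac, py cis; NO2 mer, py cis.
Each arrangement has an internal mirror plane or centre of symmetry, so none is chiral.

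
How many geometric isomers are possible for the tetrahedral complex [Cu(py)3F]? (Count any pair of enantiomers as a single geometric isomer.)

1

In a tetrahedral complex all four positions are equivalent and every pair of ligands is adjacent — there is no cis/trans distinction.
Only one geometric arrangement is possible.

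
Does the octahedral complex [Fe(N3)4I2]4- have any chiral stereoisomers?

no

The six octahedral sites form three mutually perpendicular trans pairs.
The distinct arrangements are (2 in all): I trans; I cis.
Each arrangement has an internal mirror plane or centre of symmetry, so none is chiral.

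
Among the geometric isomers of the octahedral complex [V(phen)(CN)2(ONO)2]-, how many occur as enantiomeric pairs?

An octahedron has six vertices in three trans pairs; every non-trans pair is cis.
Each phen is bidentate and must span two cis positions.
The distinct arrangements are (3 in all): CN trans, ONO cis; CN cis, ONO cis (chiral); CN cis, ONO trans.
One of these lacks any improper symmetry element and so occurs as an enantiomeric pair, giving 3 + 1 = 4 stereoisomers in total.

1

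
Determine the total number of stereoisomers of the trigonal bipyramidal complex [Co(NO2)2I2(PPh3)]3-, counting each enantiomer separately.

In a trigonal bipyramid the two axial positions differ from the three equatorial ones.
Systematic enumeration (placing each ligand type in turn and discarding arrangements equivalent by rotation or reflection) gives 5 geometric isomers.
One of these lacks any improper symmetry element and so occurs as an enantiomeric pair, giving 5 + 1 = 6 stereoisomers in total.

6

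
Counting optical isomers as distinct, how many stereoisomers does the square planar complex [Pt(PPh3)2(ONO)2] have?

Systematic placement gives 2 geometric isomers: PPh3 cis; PPh3 trans.
Each arrangement has an internal mirror plane or centre of symmetry, so none is chiral.

2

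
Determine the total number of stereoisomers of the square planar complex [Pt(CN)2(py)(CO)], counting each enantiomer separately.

Working through the distinct placements yields 2 geometric isomers: CN cis; CN trans.
Each arrangement has an internal mirror plane or centre of symmetry, so none is chiral.

2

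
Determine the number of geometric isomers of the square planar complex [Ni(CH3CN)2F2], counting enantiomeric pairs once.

Systematic placement gives 2 geometric isomers: CH3CN cis; CH3CN trans.

2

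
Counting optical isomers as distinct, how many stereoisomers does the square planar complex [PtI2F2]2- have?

A square has two trans pairs of vertices; adjacent vertices are cis.
The distinct arrangements are (2 in all): I cis; I trans.
Each arrangement has an internal mirror plane or centre of symmetry, so none is chiral.

2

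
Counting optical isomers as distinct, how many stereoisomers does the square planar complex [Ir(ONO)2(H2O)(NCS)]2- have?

The distinct arrangements are (2 in all): ONO cis; ONO trans.
Each arrangement has an internal mirror plane or centre of symmetry, so none is chiral.

2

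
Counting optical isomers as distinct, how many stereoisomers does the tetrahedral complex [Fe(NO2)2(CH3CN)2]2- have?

All four vertices of a tetrahedron are equivalent and mutually adjacent, so cis/trans isomerism cannot arise.
Only one geometric arrangement is possible.

1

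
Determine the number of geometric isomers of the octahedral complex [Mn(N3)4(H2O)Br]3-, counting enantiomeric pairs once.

The distinct arrangements are (2 in all): H2O and Br mutually trans; H2O and Br mutually cis.

2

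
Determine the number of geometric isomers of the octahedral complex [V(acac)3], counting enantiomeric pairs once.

Each acac is bidentate and must span two cis positions.
Only one geometric arrangement is possible; it has no improper symmetry element, so it exists as a pair of enantiomers (2 stereoisomers).

1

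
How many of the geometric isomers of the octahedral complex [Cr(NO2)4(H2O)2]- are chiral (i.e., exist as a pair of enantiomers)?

An octahedron has six vertices in three trans pairs; every non-trans pair is cis.
There are 2 geometric isomers: H2O trans; H2O cis.
Each arrangement has an internal mirror plane or centre of symmetry, so none is chiral.

0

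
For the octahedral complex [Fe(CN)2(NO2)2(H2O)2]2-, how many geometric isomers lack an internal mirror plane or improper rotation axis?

The six octahedral sites form three mutually perpendicular trans pairs.
Systematic placement gives 5 geometric isomers: CN trans, NO2 trans, H2O trans; CN trans, NO2 cis, H2O cis; CN cis, NO2 trans, H2O cis; CN cis, NO2 cis, H2O cis (chiral); CN cis, NO2 cis, H2O trans.
One of these lacks any improper symmetry element and so occurs as an enantiomeric pair, giving 5 + 1 = 6 stereoisomers in total.

1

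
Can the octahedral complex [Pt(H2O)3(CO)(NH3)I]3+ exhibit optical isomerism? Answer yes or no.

yes

In an octahedral complex each vertex has one trans partner and four cis neighbours.
The distinct arrangements are (4 in all): H2O mer (3 arrangements); H2O fac (chiral).
One of these lacks any improper symmetry element and so occurs as an enantiomeric pair, giving 4 + 1 = 5 stereoisomers in total.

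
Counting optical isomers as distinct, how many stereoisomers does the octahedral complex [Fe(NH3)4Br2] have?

Systematic placement gives 2 geometric isomers: Br trans; Br cis.
Each arrangement has an internal mirror plane or centre of symmetry, so none is chiral.

2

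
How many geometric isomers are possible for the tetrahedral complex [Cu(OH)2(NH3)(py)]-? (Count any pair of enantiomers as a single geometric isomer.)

1

All four vertices of a tetrahedron are equivalent and mutually adjacent, so cis/trans isomerism cannot arise.
Only one geometric arrangement is possible.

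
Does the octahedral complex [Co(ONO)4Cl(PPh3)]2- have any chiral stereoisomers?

no

In an octahedral complex each vertex has one trans partner and four cis neighbours.
There are 2 geometric isomers: Cl and PPh3 mutually cis; Cl and PPh3 mutually trans.
Each arrangement has an internal mirror plane or centre of symmetry, so none is chiral.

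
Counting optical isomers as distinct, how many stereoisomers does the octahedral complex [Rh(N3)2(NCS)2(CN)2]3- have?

The six octahedral sites form three mutually perpendicular trans pairs.
Systematic placement gives 5 geometric isomers: N3 trans, NCS trans, CN trans; N3 cis, NCS cis, CN trans; N3 cis, NCS trans, CN cis; N3 cis, NCS cis, CN cis (chiral); N3 trans, NCS cis, CN cis.
One of these lacks any improper symmetry element and so occurs as an enantiomeric pair, giving 5 + 1 = 6 stereoisomers in total.

6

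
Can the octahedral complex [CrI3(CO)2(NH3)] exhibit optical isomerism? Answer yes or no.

Systematic placement gives 3 geometric isomers: I mer, CO trans; I fac, CO cis; I mer, CO cis.
Each arrangement has an internal mirror plane or centre of symmetry, so none is chiral.

no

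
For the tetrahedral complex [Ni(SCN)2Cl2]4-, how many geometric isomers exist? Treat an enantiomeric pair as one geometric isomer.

1

All four vertices of a tetrahedron are equivalent and mutually adjacent, so cis/trans isomerism cannot arise.
Only one geometric arrangement is possible.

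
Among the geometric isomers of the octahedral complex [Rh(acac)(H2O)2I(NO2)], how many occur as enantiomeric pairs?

An octahedron has six vertices in three trans pairs; every non-trans pair is cis.
Each acac is bidentate and must span two cis positions.
Systematic placement gives 4 geometric isomers: H2O trans; H2O cis (3 arrangements, 2 chiral).
Of these, 2 lack any improper symmetry element and so occur as enantiomeric pairs, giving 4 + 2 = 6 stereoisomers in total.

2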